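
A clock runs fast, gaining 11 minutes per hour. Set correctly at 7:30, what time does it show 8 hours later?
For every 60 true minutes, the faulty clock advances 60 + 11 = 71 minutes.
True elapsed: 8 hours = 480 minutes.
Faulty clock advances: 480 x 71/60 = 568 minutes (drift: 88 minutes ahead).
Shown time: 7:30 + 568 minutes = 4:58.

Final answer: 4:58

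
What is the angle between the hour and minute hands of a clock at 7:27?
Hour hand position: 7 x 30 + 27 x 0.5 = 223.5 degrees
Minute hand position: 27 x 6 = 162 degrees
Difference: |223.5 - 162| = 61.5 degrees
The angle between the hands is 61.5 degrees

Final answer: 61.5 degrees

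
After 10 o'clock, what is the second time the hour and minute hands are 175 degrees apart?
At t minutes past 10:00, the hour hand is at 30 x 10 + 0.5t degrees and the minute hand is at 6t degrees.
The smaller angle between them is 175 degrees when |30H - 5.5t| = 175 or |30H - 5.5t| = 185.
With H = 10, solve 30 x 10 - 5.5t = +/- target for each target:
  t = (30 x 10 - 175) / 5.5 = 22.73
  t = (30 x 10 + 175) / 5.5 = 86.36 (outside (0, 60))
  t = (30 x 10 - 185) / 5.5 = 20.91
  t = (30 x 10 + 185) / 5.5 = 88.18 (outside (0, 60))
Valid solutions in (0, 60): {20.91, 22.73} minutes.
The second occurrence is t = 22.73 minutes.
The hands form a 175-degree angle at 22.73 minutes past 10:00.

Final answer: 22.73 minutes past 10:00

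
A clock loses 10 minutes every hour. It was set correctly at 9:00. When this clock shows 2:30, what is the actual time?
For every 60 true minutes, the faulty clock advances 50 minutes, so 1 faulty-clock minute corresponds to 60/50 true minutes.
From 9:00 to 2:30 on the faulty dial is 330 minutes.
True elapsed: 330 x 60/50 = 396 minutes = 6 hours and 36 minutes.
True time: 9:00 + 6 hours and 36 minutes = 3:36.

Final answer: 3:36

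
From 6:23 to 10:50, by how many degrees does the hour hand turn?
The hour hand moves 0.5 degrees per minute.
Time elapsed: 10:50 - 6:23 = 267 minutes
Angular displacement: 267 x 0.5 = 133.5 degrees

Final answer: 133.5 degrees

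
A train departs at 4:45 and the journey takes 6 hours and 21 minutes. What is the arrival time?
Starting time: 4:45
Adding 21 minutes to 45 minutes: 45 + 21 = 66 minutes = 1 hour and 6 minutes
Adding 6 hours: 4 + 6 + 1 (carry) = 11
Final time: 11:06

Final answer: 11:06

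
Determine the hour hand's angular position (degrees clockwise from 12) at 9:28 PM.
The hour hand moves 30 degrees per hour and 0.5 degrees per minute.
At 9:28: (9) x 30 + 28 x 0.5 = 270 + 14 = 284 degrees

Final answer: 284 degrees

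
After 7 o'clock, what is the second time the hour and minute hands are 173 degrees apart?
At t minutes past 7:00, the hour hand is at 30 x 7 + 0.5t degrees and the minute hand is at 6t degrees.
The smaller angle between them is 173 degrees when |30H - 5.5t| = 173 or |30H - 5.5t| = 187.
With H = 7, solve 30 x 7 - 5.5t = +/- target for each target:
  t = (30 x 7 - 173) / 5.5 = 6.73
  t = (30 x 7 + 173) / 5.5 = 69.64 (outside (0, 60))
  t = (30 x 7 - 187) / 5.5 = 4.18
  t = (30 x 7 + 187) / 5.5 = 72.18 (outside (0, 60))
Valid solutions in (0, 60): {4.18, 6.73} minutes.
The second occurrence is t = 6.73 minutes.
The hands form a 173-degree angle at 6.73 minutes past 7:00.

Final answer: 6.73 minutes past 7:00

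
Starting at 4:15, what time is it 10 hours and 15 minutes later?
Starting time: 4:15
Adding 15 minutes to 15 minutes: 15 + 15 = 30 minutes
Adding 10 hours: 4 + 10 = 14 - 12 = 2
Final time: 2:30

Final answer: 2:30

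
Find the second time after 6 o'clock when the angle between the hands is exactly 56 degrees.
At t minutes past 6:00, the hour hand is at 30 x 6 + 0.5t degrees and the minute hand is at 6t degrees.
The smaller angle between them is 56 degrees when |30H - 5.5t| = 56 or |30H - 5.5t| = 304.
With H = 6, solve 30 x 6 - 5.5t = +/- target for each target:
  t = (30 x 6 - 56) / 5.5 = 22.55
  t = (30 x 6 + 56) / 5.5 = 42.91
  t = (30 x 6 - 304) / 5.5 = -22.55 (outside (0, 60))
  t = (30 x 6 + 304) / 5.5 = 88 (outside (0, 60))
Valid solutions in (0, 60): {22.55, 42.91} minutes.
The second occurrence is t = 42.91 minutes.
The hands form a 56-degree angle at 42.91 minutes past 6:00.

Final answer: 42.91 minutes past 6:00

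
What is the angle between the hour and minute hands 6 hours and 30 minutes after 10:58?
First find the time 6 hours and 30 minutes after 10:58.
Total minutes: 10 x 60 + 58 + 6 x 60 + 30 = 1048.
1048 mod 720 = 328 minutes = 5:28.
Now compute the angle at 5:28:
Hour hand: 5 x 30 + 28 x 0.5 = 164 degrees
Minute hand: 28 x 6 = 168 degrees
Difference: |164 - 168| = 4 degrees
The angle is 4 degrees

Final answer: 4 degrees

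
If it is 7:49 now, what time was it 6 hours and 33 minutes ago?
Starting time: 7:49 = 469 total minutes past 12:00
Subtracting: 6 hours and 33 minutes = 393 minutes
469 - 393 = 76 minutes
= 1 hour and 16 minutes past 12:00 = 1:16

Final answer: 1:16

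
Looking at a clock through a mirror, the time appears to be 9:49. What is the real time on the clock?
Reflection across the vertical (12-6) axis maps a hand at angle A degrees to (360 - A) degrees, which sends a reading of T minutes past 12:00 to (720 - T) minutes past 12:00.
Mirror reads 9:49 = 589 minutes past 12:00.
Actual time: (720 - 589) mod 720 = 131 minutes = 2:11.

Final answer: 2:11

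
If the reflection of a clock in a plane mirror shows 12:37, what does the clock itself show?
Reflection across the vertical (12-6) axis maps a hand at angle A degrees to (360 - A) degrees, which sends a reading of T minutes past 12:00 to (720 - T) minutes past 12:00.
Mirror reads 12:37 = 37 minutes past 12:00.
Actual time: (720 - 37) mod 720 = 683 minutes = 11:23.

Final answer: 11:23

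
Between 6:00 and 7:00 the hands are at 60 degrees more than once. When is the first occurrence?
At t minutes past 6:00, the hour hand is at 30 x 6 + 0.5t degrees and the minute hand is at 6t degrees.
The smaller angle between them is 60 degrees when |30H - 5.5t| = 60 or |30H - 5.5t| = 300.
With H = 6, solve 30 x 6 - 5.5t = +/- target for each target:
  t = (30 x 6 - 60) / 5.5 = 21.82
  t = (30 x 6 + 60) / 5.5 = 43.64
  t = (30 x 6 - 300) / 5.5 = -21.82 (outside (0, 60))
  t = (30 x 6 + 300) / 5.5 = 87.27 (outside (0, 60))
Valid solutions in (0, 60): {21.82, 43.64} minutes.
The first occurrence is t = 21.82 minutes.
The hands form a 60-degree angle at 21.82 minutes past 6:00.

Final answer: 21.82 minutes past 6:00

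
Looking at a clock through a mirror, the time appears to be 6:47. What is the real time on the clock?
Reflection across the vertical (12-6) axis maps a hand at angle A degrees to (360 - A) degrees, which sends a reading of T minutes past 12:00 to (720 - T) minutes past 12:00.
Mirror reads 6:47 = 407 minutes past 12:00.
Actual time: (720 - 407) mod 720 = 313 minutes = 5:13.

Final answer: 5:13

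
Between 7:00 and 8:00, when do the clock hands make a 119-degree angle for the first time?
At t minutes past 7:00, the hour hand is at 30 x 7 + 0.5t degrees and the minute hand is at 6t degrees.
The smaller angle between them is 119 degrees when |30H - 5.5t| = 119 or |30H - 5.5t| = 241.
With H = 7, solve 30 x 7 - 5.5t = +/- target for each target:
  t = (30 x 7 - 119) / 5.5 = 16.55
  t = (30 x 7 + 119) / 5.5 = 59.82
  t = (30 x 7 - 241) / 5.5 = -5.64 (outside (0, 60))
  t = (30 x 7 + 241) / 5.5 = 82 (outside (0, 60))
Valid solutions in (0, 60): {16.55, 59.82} minutes.
The first occurrence is t = 16.55 minutes.
The hands form a 119-degree angle at 16.55 minutes past 7:00.

Final answer: 16.55 minutes past 7:00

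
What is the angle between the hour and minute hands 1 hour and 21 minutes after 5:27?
First find the time 1 hour and 21 minutes after 5:27.
Total minutes: 5 x 60 + 27 + 1 x 60 + 21 = 408.
408 mod 720 = 408 minutes = 6:48.
Now compute the angle at 6:48:
Hour hand: 6 x 30 + 48 x 0.5 = 204 degrees
Minute hand: 48 x 6 = 288 degrees
Difference: |204 - 288| = 84 degrees
The angle is 84 degrees

Final answer: 84 degrees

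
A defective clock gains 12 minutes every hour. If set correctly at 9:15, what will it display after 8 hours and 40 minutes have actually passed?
For every 60 true minutes, the faulty clock advances 60 + 12 = 72 minutes.
True elapsed: 8 hours and 40 minutes = 520 minutes.
Faulty clock advances: 520 x 72/60 = 624 minutes (drift: 104 minutes ahead).
Shown time: 9:15 + 624 minutes = 7:39.

Final answer: 7:39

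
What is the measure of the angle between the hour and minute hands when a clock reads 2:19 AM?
Hour hand position: 2 x 30 + 19 x 0.5 = 69.5 degrees
Minute hand position: 19 x 6 = 114 degrees
Difference: |69.5 - 114| = 44.5 degrees
The angle between the hands is 44.5 degrees

Final answer: 44.5 degrees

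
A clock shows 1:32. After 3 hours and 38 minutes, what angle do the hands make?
First find the time 3 hours and 38 minutes after 1:32.
Total minutes: 1 x 60 + 32 + 3 x 60 + 38 = 310.
310 mod 720 = 310 minutes = 5:10.
Now compute the angle at 5:10:
Hour hand: 5 x 30 + 10 x 0.5 = 155 degrees
Minute hand: 10 x 6 = 60 degrees
Difference: |155 - 60| = 95 degrees
The angle is 95 degrees

Final answer: 95 degrees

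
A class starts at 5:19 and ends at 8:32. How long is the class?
From 5:19 to 8:32:
(8 x 60 + 32) - (5 x 60 + 19) = 512 - 319 = 193 minutes
= 3 hours and 13 minutes

Final answer: 3 hours and 13 minutes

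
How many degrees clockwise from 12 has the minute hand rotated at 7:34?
The minute hand moves 6 degrees per minute.
At 7:34: 34 x 6 = 204 degrees

Final answer: 204 degrees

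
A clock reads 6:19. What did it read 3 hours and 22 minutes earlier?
Starting time: 6:19 = 379 total minutes past 12:00
Subtracting: 3 hours and 22 minutes = 202 minutes
379 - 202 = 177 minutes
= 2 hours and 57 minutes past 12:00 = 2:57

Final answer: 2:57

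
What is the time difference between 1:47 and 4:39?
From 1:47 to 4:39:
(4 x 60 + 39) - (1 x 60 + 47) = 279 - 107 = 172 minutes
= 2 hours and 52 minutes

Final answer: 2 hours and 52 minutes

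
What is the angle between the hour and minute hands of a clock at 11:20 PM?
Hour hand position: 11 x 30 + 20 x 0.5 = 340 degrees
Minute hand position: 20 x 6 = 120 degrees
Difference: |340 - 120| = 220 degrees
Since 220 > 180, the smaller angle is 360 - 220 = 140 degrees

Final answer: 140 degrees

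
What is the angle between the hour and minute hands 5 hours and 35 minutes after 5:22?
First find the time 5 hours and 35 minutes after 5:22.
Total minutes: 5 x 60 + 22 + 5 x 60 + 35 = 657.
657 mod 720 = 657 minutes = 10:57.
Now compute the angle at 10:57:
Hour hand: 10 x 30 + 57 x 0.5 = 328.5 degrees
Minute hand: 57 x 6 = 342 degrees
Difference: |328.5 - 342| = 13.5 degrees
The angle is 13.5 degrees

Final answer: 13.5 degrees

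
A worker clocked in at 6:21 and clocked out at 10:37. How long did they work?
From 6:21 to 10:37:
(10 x 60 + 37) - (6 x 60 + 21) = 637 - 381 = 256 minutes
= 4 hours and 16 minutes

Final answer: 4 hours and 16 minutes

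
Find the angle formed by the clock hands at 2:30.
Hour hand position: 2 x 30 + 30 x 0.5 = 75 degrees
Minute hand position: 30 x 6 = 180 degrees
Difference: |75 - 180| = 105 degrees
The angle between the hands is 105 degrees

Final answer: 105 degrees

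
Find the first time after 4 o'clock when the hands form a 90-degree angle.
At t minutes past 4:00, the hour hand is at 30 x 4 + 0.5t degrees and the minute hand is at 6t degrees.
The smaller angle between them is 90 degrees when |30H - 5.5t| = 90 or |30H - 5.5t| = 270.
With H = 4, solve 30 x 4 - 5.5t = +/- target for each target:
  t = (30 x 4 - 90) / 5.5 = 5.45
  t = (30 x 4 + 90) / 5.5 = 38.18
  t = (30 x 4 - 270) / 5.5 = -27.27 (outside (0, 60))
  t = (30 x 4 + 270) / 5.5 = 70.91 (outside (0, 60))
Valid solutions in (0, 60): {5.45, 38.18} minutes.
First occurrence: t = 5.45 minutes.
The hands are at right angles at 5.45 minutes past 4:00.

Final answer: 5.45 minutes past 4:00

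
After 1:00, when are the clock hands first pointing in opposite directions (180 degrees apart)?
For hands to be 180 degrees apart: |30H - 5.5t| = 180
With H = 1: t = (30 x 1 + 180)/5.5 = 38.18 or t = (30 x 1 - 180)/5.5 = -27.27
First valid solution (0 < t < 60): t = 38.18 minutes
The hands are opposite at 38.18 minutes past 1:00.

Final answer: 38.18 minutes past 1:00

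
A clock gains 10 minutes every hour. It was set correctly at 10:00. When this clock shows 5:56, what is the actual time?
For every 60 true minutes, the faulty clock advances 70 minutes, so 1 faulty-clock minute corresponds to 60/70 true minutes.
From 10:00 to 5:56 on the faulty dial is 476 minutes.
True elapsed: 476 x 60/70 = 408 minutes = 6 hours and 48 minutes.
True time: 10:00 + 6 hours and 48 minutes = 4:48.

Final answer: 4:48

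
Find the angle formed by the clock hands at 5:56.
Hour hand position: 5 x 30 + 56 x 0.5 = 178 degrees
Minute hand position: 56 x 6 = 336 degrees
Difference: |178 - 336| = 158 degrees
The angle between the hands is 158 degrees

Final answer: 158 degrees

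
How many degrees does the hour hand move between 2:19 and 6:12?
The hour hand moves 0.5 degrees per minute.
Time elapsed: 6:12 - 2:19 = 233 minutes
Angular displacement: 233 x 0.5 = 116.5 degrees

Final answer: 116.5 degrees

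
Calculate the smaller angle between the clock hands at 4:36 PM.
Hour hand position: 4 x 30 + 36 x 0.5 = 138 degrees
Minute hand position: 36 x 6 = 216 degrees
Difference: |138 - 216| = 78 degrees
The angle between the hands is 78 degrees

Final answer: 78 degrees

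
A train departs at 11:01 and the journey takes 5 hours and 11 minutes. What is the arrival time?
Starting time: 11:01
Adding 11 minutes to 1 minute: 1 + 11 = 12 minutes
Adding 5 hours: 11 + 5 = 16 - 12 = 4
Final time: 4:12

Final answer: 4:12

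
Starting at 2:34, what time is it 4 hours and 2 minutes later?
Starting time: 2:34
Adding 2 minutes to 34 minutes: 34 + 2 = 36 minutes
Adding 4 hours: 2 + 4 = 6
Final time: 6:36

Final answer: 6:36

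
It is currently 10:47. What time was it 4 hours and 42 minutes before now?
Starting time: 10:47 = 647 total minutes past 12:00
Subtracting: 4 hours and 42 minutes = 282 minutes
647 - 282 = 365 minutes
= 6 hours and 5 minutes past 12:00 = 6:05

Final answer: 6:05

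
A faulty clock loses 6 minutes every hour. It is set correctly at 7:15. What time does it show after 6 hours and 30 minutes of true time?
For every 60 true minutes, the faulty clock advances 60 - 6 = 54 minutes.
True elapsed: 6 hours and 30 minutes = 390 minutes.
Faulty clock advances: 390 x 54/60 = 351 minutes (drift: 39 minutes behind).
Shown time: 7:15 + 351 minutes = 1:06.

Final answer: 1:06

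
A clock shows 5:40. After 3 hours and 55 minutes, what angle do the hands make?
First find the time 3 hours and 55 minutes after 5:40.
Total minutes: 5 x 60 + 40 + 3 x 60 + 55 = 575.
575 mod 720 = 575 minutes = 9:35.
Now compute the angle at 9:35:
Hour hand: 9 x 30 + 35 x 0.5 = 287.5 degrees
Minute hand: 35 x 6 = 210 degrees
Difference: |287.5 - 210| = 77.5 degrees
The angle is 77.5 degrees

Final answer: 77.5 degrees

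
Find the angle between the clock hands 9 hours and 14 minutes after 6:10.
First find the time 9 hours and 14 minutes after 6:10.
Total minutes: 6 x 60 + 10 + 9 x 60 + 14 = 924.
924 mod 720 = 204 minutes = 3:24.
Now compute the angle at 3:24:
Hour hand: 3 x 30 + 24 x 0.5 = 102 degrees
Minute hand: 24 x 6 = 144 degrees
Difference: |102 - 144| = 42 degrees
The angle is 42 degrees

Final answer: 42 degrees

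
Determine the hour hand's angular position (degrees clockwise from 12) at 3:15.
The hour hand moves 30 degrees per hour and 0.5 degrees per minute.
At 3:15: (3) x 30 + 15 x 0.5 = 90 + 7.5 = 97.5 degrees

Final answer: 97.5 degrees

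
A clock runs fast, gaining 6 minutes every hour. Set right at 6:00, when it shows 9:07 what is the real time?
For every 60 true minutes, the faulty clock advances 66 minutes, so 1 faulty-clock minute corresponds to 60/66 true minutes.
From 6:00 to 9:07 on the faulty dial is 187 minutes.
True elapsed: 187 x 60/66 = 170 minutes = 2 hours and 50 minutes.
True time: 6:00 + 2 hours and 50 minutes = 8:50.

Final answer: 8:50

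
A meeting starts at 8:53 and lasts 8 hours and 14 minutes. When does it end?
Starting time: 8:53
Adding 14 minutes to 53 minutes: 53 + 14 = 67 minutes = 1 hour and 7 minutes
Adding 8 hours: 8 + 8 + 1 (carry) = 17 - 12 = 5
Final time: 5:07

Final answer: 5:07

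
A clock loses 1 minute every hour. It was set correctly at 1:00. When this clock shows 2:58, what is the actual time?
For every 60 true minutes, the faulty clock advances 59 minutes, so 1 faulty-clock minute corresponds to 60/59 true minutes.
From 1:00 to 2:58 on the faulty dial is 118 minutes.
True elapsed: 118 x 60/59 = 120 minutes = 2 hours.
True time: 1:00 + 2 hours = 3:00.

Final answer: 3:00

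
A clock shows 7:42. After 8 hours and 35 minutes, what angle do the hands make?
First find the time 8 hours and 35 minutes after 7:42.
Total minutes: 7 x 60 + 42 + 8 x 60 + 35 = 977.
977 mod 720 = 257 minutes = 4:17.
Now compute the angle at 4:17:
Hour hand: 4 x 30 + 17 x 0.5 = 128.5 degrees
Minute hand: 17 x 6 = 102 degrees
Difference: |128.5 - 102| = 26.5 degrees
The angle is 26.5 degrees

Final answer: 26.5 degrees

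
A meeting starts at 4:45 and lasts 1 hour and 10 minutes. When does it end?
Starting time: 4:45
Adding 10 minutes to 45 minutes: 45 + 10 = 55 minutes
Adding 1 hour: 4 + 1 = 5
Final time: 5:55

Final answer: 5:55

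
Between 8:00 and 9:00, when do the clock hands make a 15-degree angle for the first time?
At t minutes past 8:00, the hour hand is at 30 x 8 + 0.5t degrees and the minute hand is at 6t degrees.
The smaller angle between them is 15 degrees when |30H - 5.5t| = 15 or |30H - 5.5t| = 345.
With H = 8, solve 30 x 8 - 5.5t = +/- target for each target:
  t = (30 x 8 - 15) / 5.5 = 40.91
  t = (30 x 8 + 15) / 5.5 = 46.36
  t = (30 x 8 - 345) / 5.5 = -19.09 (outside (0, 60))
  t = (30 x 8 + 345) / 5.5 = 106.36 (outside (0, 60))
Valid solutions in (0, 60): {40.91, 46.36} minutes.
The first occurrence is t = 40.91 minutes.
The hands form a 15-degree angle at 40.91 minutes past 8:00.

Final answer: 40.91 minutes past 8:00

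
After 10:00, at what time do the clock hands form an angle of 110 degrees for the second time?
At t minutes past 10:00, the hour hand is at 30 x 10 + 0.5t degrees and the minute hand is at 6t degrees.
The smaller angle between them is 110 degrees when |30H - 5.5t| = 110 or |30H - 5.5t| = 250.
With H = 10, solve 30 x 10 - 5.5t = +/- target for each target:
  t = (30 x 10 - 110) / 5.5 = 34.55
  t = (30 x 10 + 110) / 5.5 = 74.55 (outside (0, 60))
  t = (30 x 10 - 250) / 5.5 = 9.09
  t = (30 x 10 + 250) / 5.5 = 100 (outside (0, 60))
Valid solutions in (0, 60): {9.09, 34.55} minutes.
The second occurrence is t = 34.55 minutes.
The hands form a 110-degree angle at 34.55 minutes past 10:00.

Final answer: 34.55 minutes past 10:00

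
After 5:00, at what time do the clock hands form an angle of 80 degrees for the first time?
At t minutes past 5:00, the hour hand is at 30 x 5 + 0.5t degrees and the minute hand is at 6t degrees.
The smaller angle between them is 80 degrees when |30H - 5.5t| = 80 or |30H - 5.5t| = 280.
With H = 5, solve 30 x 5 - 5.5t = +/- target for each target:
  t = (30 x 5 - 80) / 5.5 = 12.73
  t = (30 x 5 + 80) / 5.5 = 41.82
  t = (30 x 5 - 280) / 5.5 = -23.64 (outside (0, 60))
  t = (30 x 5 + 280) / 5.5 = 78.18 (outside (0, 60))
Valid solutions in (0, 60): {12.73, 41.82} minutes.
The first occurrence is t = 12.73 minutes.
The hands form a 80-degree angle at 12.73 minutes past 5:00.

Final answer: 12.73 minutes past 5:00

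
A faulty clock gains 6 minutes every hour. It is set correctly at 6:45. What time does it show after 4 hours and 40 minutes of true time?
For every 60 true minutes, the faulty clock advances 60 + 6 = 66 minutes.
True elapsed: 4 hours and 40 minutes = 280 minutes.
Faulty clock advances: 280 x 66/60 = 308 minutes (drift: 28 minutes ahead).
Shown time: 6:45 + 308 minutes = 11:53.

Final answer: 11:53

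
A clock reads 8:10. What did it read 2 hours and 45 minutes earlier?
Starting time: 8:10 = 490 total minutes past 12:00
Subtracting: 2 hours and 45 minutes = 165 minutes
490 - 165 = 325 minutes
= 5 hours and 25 minutes past 12:00 = 5:25

Final answer: 5:25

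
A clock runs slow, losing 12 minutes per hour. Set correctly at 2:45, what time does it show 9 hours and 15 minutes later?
For every 60 true minutes, the faulty clock advances 60 - 12 = 48 minutes.
True elapsed: 9 hours and 15 minutes = 555 minutes.
Faulty clock advances: 555 x 48/60 = 444 minutes (drift: 111 minutes behind).
Shown time: 2:45 + 444 minutes = 10:09.

Final answer: 10:09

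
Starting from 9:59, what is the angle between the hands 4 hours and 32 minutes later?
First find the time 4 hours and 32 minutes after 9:59.
Total minutes: 9 x 60 + 59 + 4 x 60 + 32 = 871.
871 mod 720 = 151 minutes = 2:31.
Now compute the angle at 2:31:
Hour hand: 2 x 30 + 31 x 0.5 = 75.5 degrees
Minute hand: 31 x 6 = 186 degrees
Difference: |75.5 - 186| = 110.5 degrees
The angle is 110.5 degrees

Final answer: 110.5 degrees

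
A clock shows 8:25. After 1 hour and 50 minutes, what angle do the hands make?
First find the time 1 hour and 50 minutes after 8:25.
Total minutes: 8 x 60 + 25 + 1 x 60 + 50 = 615.
615 mod 720 = 615 minutes = 10:15.
Now compute the angle at 10:15:
Hour hand: 10 x 30 + 15 x 0.5 = 307.5 degrees
Minute hand: 15 x 6 = 90 degrees
Difference: |307.5 - 90| = 217.5 degrees
Smaller angle: 360 - 217.5 = 142.5 degrees

Final answer: 142.5 degrees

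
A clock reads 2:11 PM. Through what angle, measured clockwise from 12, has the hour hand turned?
The hour hand moves 30 degrees per hour and 0.5 degrees per minute.
At 2:11: (2) x 30 + 11 x 0.5 = 60 + 5.5 = 65.5 degrees

Final answer: 65.5 degrees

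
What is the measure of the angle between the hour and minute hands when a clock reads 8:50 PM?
Hour hand position: 8 x 30 + 50 x 0.5 = 265 degrees
Minute hand position: 50 x 6 = 300 degrees
Difference: |265 - 300| = 35 degrees
The angle between the hands is 35 degrees

Final answer: 35 degrees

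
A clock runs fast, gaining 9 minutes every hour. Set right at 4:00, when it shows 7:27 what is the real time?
For every 60 true minutes, the faulty clock advances 69 minutes, so 1 faulty-clock minute corresponds to 60/69 true minutes.
From 4:00 to 7:27 on the faulty dial is 207 minutes.
True elapsed: 207 x 60/69 = 180 minutes = 3 hours.
True time: 4:00 + 3 hours = 7:00.

Final answer: 7:00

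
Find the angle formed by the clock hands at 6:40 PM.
Hour hand position: 6 x 30 + 40 x 0.5 = 200 degrees
Minute hand position: 40 x 6 = 240 degrees
Difference: |200 - 240| = 40 degrees
The angle between the hands is 40 degrees

Final answer: 40 degrees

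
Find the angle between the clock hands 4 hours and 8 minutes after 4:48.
First find the time 4 hours and 8 minutes after 4:48.
Total minutes: 4 x 60 + 48 + 4 x 60 + 8 = 536.
536 mod 720 = 536 minutes = 8:56.
Now compute the angle at 8:56:
Hour hand: 8 x 30 + 56 x 0.5 = 268 degrees
Minute hand: 56 x 6 = 336 degrees
Difference: |268 - 336| = 68 degrees
The angle is 68 degrees

Final answer: 68 degrees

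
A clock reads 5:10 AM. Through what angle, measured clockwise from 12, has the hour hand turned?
The hour hand moves 30 degrees per hour and 0.5 degrees per minute.
At 5:10: (5) x 30 + 10 x 0.5 = 150 + 5 = 155 degrees

Final answer: 155 degrees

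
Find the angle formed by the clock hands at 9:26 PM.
Hour hand position: 9 x 30 + 26 x 0.5 = 283 degrees
Minute hand position: 26 x 6 = 156 degrees
Difference: |283 - 156| = 127 degrees
The angle between the hands is 127 degrees

Final answer: 127 degrees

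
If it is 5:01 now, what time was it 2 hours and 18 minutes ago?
Starting time: 5:01 = 301 total minutes past 12:00
Subtracting: 2 hours and 18 minutes = 138 minutes
301 - 138 = 163 minutes
= 2 hours and 43 minutes past 12:00 = 2:43

Final answer: 2:43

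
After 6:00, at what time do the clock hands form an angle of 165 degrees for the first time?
At t minutes past 6:00, the hour hand is at 30 x 6 + 0.5t degrees and the minute hand is at 6t degrees.
The smaller angle between them is 165 degrees when |30H - 5.5t| = 165 or |30H - 5.5t| = 195.
With H = 6, solve 30 x 6 - 5.5t = +/- target for each target:
  t = (30 x 6 - 165) / 5.5 = 2.73
  t = (30 x 6 + 165) / 5.5 = 62.73 (outside (0, 60))
  t = (30 x 6 - 195) / 5.5 = -2.73 (outside (0, 60))
  t = (30 x 6 + 195) / 5.5 = 68.18 (outside (0, 60))
Valid solutions in (0, 60): {2.73} minutes.
The first occurrence is t = 2.73 minutes.
The hands form a 165-degree angle at 2.73 minutes past 6:00.

Final answer: 2.73 minutes past 6:00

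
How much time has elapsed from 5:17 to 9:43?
From 5:17 to 9:43:
(9 x 60 + 43) - (5 x 60 + 17) = 583 - 317 = 266 minutes
= 4 hours and 26 minutes

Final answer: 4 hours and 26 minutes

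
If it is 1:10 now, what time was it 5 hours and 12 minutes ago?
Starting time: 1:10 = 70 total minutes past 12:00
Subtracting: 5 hours and 12 minutes = 312 minutes
70 - 312 = -242 (negative, add 12 hours = 720) = 478 minutes
= 7 hours and 58 minutes past 12:00 = 7:58

Final answer: 7:58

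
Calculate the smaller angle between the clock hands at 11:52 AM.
Hour hand position: 11 x 30 + 52 x 0.5 = 356 degrees
Minute hand position: 52 x 6 = 312 degrees
Difference: |356 - 312| = 44 degrees
The angle between the hands is 44 degrees

Final answer: 44 degrees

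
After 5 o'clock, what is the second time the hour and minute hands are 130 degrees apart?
At t minutes past 5:00, the hour hand is at 30 x 5 + 0.5t degrees and the minute hand is at 6t degrees.
The smaller angle between them is 130 degrees when |30H - 5.5t| = 130 or |30H - 5.5t| = 230.
With H = 5, solve 30 x 5 - 5.5t = +/- target for each target:
  t = (30 x 5 - 130) / 5.5 = 3.64
  t = (30 x 5 + 130) / 5.5 = 50.91
  t = (30 x 5 - 230) / 5.5 = -14.55 (outside (0, 60))
  t = (30 x 5 + 230) / 5.5 = 69.09 (outside (0, 60))
Valid solutions in (0, 60): {3.64, 50.91} minutes.
The second occurrence is t = 50.91 minutes.
The hands form a 130-degree angle at 50.91 minutes past 5:00.

Final answer: 50.91 minutes past 5:00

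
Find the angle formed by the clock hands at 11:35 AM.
Hour hand position: 11 x 30 + 35 x 0.5 = 347.5 degrees
Minute hand position: 35 x 6 = 210 degrees
Difference: |347.5 - 210| = 137.5 degrees
The angle between the hands is 137.5 degrees

Final answer: 137.5 degrees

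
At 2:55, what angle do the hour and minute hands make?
Hour hand position: 2 x 30 + 55 x 0.5 = 87.5 degrees
Minute hand position: 55 x 6 = 330 degrees
Difference: |87.5 - 330| = 242.5 degrees
Since 242.5 > 180, the smaller angle is 360 - 242.5 = 117.5 degrees

Final answer: 117.5 degrees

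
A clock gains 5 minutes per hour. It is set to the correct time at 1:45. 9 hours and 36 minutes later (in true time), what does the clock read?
For every 60 true minutes, the faulty clock advances 60 + 5 = 65 minutes.
True elapsed: 9 hours and 36 minutes = 576 minutes.
Faulty clock advances: 576 x 65/60 = 624 minutes (drift: 48 minutes ahead).
Shown time: 1:45 + 624 minutes = 12:09.

Final answer: 12:09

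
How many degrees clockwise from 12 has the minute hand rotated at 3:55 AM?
The minute hand moves 6 degrees per minute.
At 3:55: 55 x 6 = 330 degrees

Final answer: 330 degrees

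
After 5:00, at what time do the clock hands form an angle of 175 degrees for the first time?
At t minutes past 5:00, the hour hand is at 30 x 5 + 0.5t degrees and the minute hand is at 6t degrees.
The smaller angle between them is 175 degrees when |30H - 5.5t| = 175 or |30H - 5.5t| = 185.
With H = 5, solve 30 x 5 - 5.5t = +/- target for each target:
  t = (30 x 5 - 175) / 5.5 = -4.55 (outside (0, 60))
  t = (30 x 5 + 175) / 5.5 = 59.09
  t = (30 x 5 - 185) / 5.5 = -6.36 (outside (0, 60))
  t = (30 x 5 + 185) / 5.5 = 60.91 (outside (0, 60))
Valid solutions in (0, 60): {59.09} minutes.
The first occurrence is t = 59.09 minutes.
The hands form a 175-degree angle at 59.09 minutes past 5:00.

Final answer: 59.09 minutes past 5:00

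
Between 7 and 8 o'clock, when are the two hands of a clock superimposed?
The minute hand gains 5.5 degrees per minute on the hour hand.
At 7:00, the hour hand is at 210 degrees and the minute hand is at 0 degrees.
The gap is 210 degrees. Time to close: 210/5.5 = 60 x 7/11 = 38.18 minutes.
The hands overlap at 38.18 minutes past 7:00.

Final answer: 38.18 minutes past 7:00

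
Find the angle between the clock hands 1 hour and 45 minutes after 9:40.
First find the time 1 hour and 45 minutes after 9:40.
Total minutes: 9 x 60 + 40 + 1 x 60 + 45 = 685.
685 mod 720 = 685 minutes = 11:25.
Now compute the angle at 11:25:
Hour hand: 11 x 30 + 25 x 0.5 = 342.5 degrees
Minute hand: 25 x 6 = 150 degrees
Difference: |342.5 - 150| = 192.5 degrees
Smaller angle: 360 - 192.5 = 167.5 degrees

Final answer: 167.5 degrees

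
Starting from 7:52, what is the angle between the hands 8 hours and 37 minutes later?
First find the time 8 hours and 37 minutes after 7:52.
Total minutes: 7 x 60 + 52 + 8 x 60 + 37 = 989.
989 mod 720 = 269 minutes = 4:29.
Now compute the angle at 4:29:
Hour hand: 4 x 30 + 29 x 0.5 = 134.5 degrees
Minute hand: 29 x 6 = 174 degrees
Difference: |134.5 - 174| = 39.5 degrees
The angle is 39.5 degrees

Final answer: 39.5 degrees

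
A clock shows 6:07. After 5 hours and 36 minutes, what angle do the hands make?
First find the time 5 hours and 36 minutes after 6:07.
Total minutes: 6 x 60 + 7 + 5 x 60 + 36 = 703.
703 mod 720 = 703 minutes = 11:43.
Now compute the angle at 11:43:
Hour hand: 11 x 30 + 43 x 0.5 = 351.5 degrees
Minute hand: 43 x 6 = 258 degrees
Difference: |351.5 - 258| = 93.5 degrees
The angle is 93.5 degrees

Final answer: 93.5 degrees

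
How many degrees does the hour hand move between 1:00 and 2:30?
The hour hand moves 0.5 degrees per minute.
Time elapsed: 2:30 - 1:00 = 90 minutes
Angular displacement: 90 x 0.5 = 45 degrees

Final answer: 45 degrees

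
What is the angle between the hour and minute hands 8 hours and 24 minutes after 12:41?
First find the time 8 hours and 24 minutes after 12:41.
Total minutes: 12 x 60 + 41 + 8 x 60 + 24 = 1265.
1265 mod 720 = 545 minutes = 9:05.
Now compute the angle at 9:05:
Hour hand: 9 x 30 + 5 x 0.5 = 272.5 degrees
Minute hand: 5 x 6 = 30 degrees
Difference: |272.5 - 30| = 242.5 degrees
Smaller angle: 360 - 242.5 = 117.5 degrees

Final answer: 117.5 degrees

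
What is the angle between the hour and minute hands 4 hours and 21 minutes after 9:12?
First find the time 4 hours and 21 minutes after 9:12.
Total minutes: 9 x 60 + 12 + 4 x 60 + 21 = 813.
813 mod 720 = 93 minutes = 1:33.
Now compute the angle at 1:33:
Hour hand: 1 x 30 + 33 x 0.5 = 46.5 degrees
Minute hand: 33 x 6 = 198 degrees
Difference: |46.5 - 198| = 151.5 degrees
The angle is 151.5 degrees

Final answer: 151.5 degrees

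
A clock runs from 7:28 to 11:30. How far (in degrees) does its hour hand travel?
The hour hand moves 0.5 degrees per minute.
Time elapsed: 11:30 - 7:28 = 242 minutes
Angular displacement: 242 x 0.5 = 121 degrees

Final answer: 121 degrees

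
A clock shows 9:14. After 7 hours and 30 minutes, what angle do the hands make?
First find the time 7 hours and 30 minutes after 9:14.
Total minutes: 9 x 60 + 14 + 7 x 60 + 30 = 1004.
1004 mod 720 = 284 minutes = 4:44.
Now compute the angle at 4:44:
Hour hand: 4 x 30 + 44 x 0.5 = 142 degrees
Minute hand: 44 x 6 = 264 degrees
Difference: |142 - 264| = 122 degrees
The angle is 122 degrees

Final answer: 122 degrees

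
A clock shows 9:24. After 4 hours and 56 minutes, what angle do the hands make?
First find the time 4 hours and 56 minutes after 9:24.
Total minutes: 9 x 60 + 24 + 4 x 60 + 56 = 860.
860 mod 720 = 140 minutes = 2:20.
Now compute the angle at 2:20:
Hour hand: 2 x 30 + 20 x 0.5 = 70 degrees
Minute hand: 20 x 6 = 120 degrees
Difference: |70 - 120| = 50 degrees
The angle is 50 degrees

Final answer: 50 degrees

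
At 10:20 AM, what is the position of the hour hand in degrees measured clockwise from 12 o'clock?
The hour hand moves 30 degrees per hour and 0.5 degrees per minute.
At 10:20: (10) x 30 + 20 x 0.5 = 300 + 10 = 310 degrees

Final answer: 310 degrees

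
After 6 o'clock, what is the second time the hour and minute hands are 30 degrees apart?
At t minutes past 6:00, the hour hand is at 30 x 6 + 0.5t degrees and the minute hand is at 6t degrees.
The smaller angle between them is 30 degrees when |30H - 5.5t| = 30 or |30H - 5.5t| = 330.
With H = 6, solve 30 x 6 - 5.5t = +/- target for each target:
  t = (30 x 6 - 30) / 5.5 = 27.27
  t = (30 x 6 + 30) / 5.5 = 38.18
  t = (30 x 6 - 330) / 5.5 = -27.27 (outside (0, 60))
  t = (30 x 6 + 330) / 5.5 = 92.73 (outside (0, 60))
Valid solutions in (0, 60): {27.27, 38.18} minutes.
The second occurrence is t = 38.18 minutes.
The hands form a 30-degree angle at 38.18 minutes past 6:00.

Final answer: 38.18 minutes past 6:00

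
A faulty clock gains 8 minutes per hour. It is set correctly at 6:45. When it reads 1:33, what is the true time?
For every 60 true minutes, the faulty clock advances 68 minutes, so 1 faulty-clock minute corresponds to 60/68 true minutes.
From 6:45 to 1:33 on the faulty dial is 408 minutes.
True elapsed: 408 x 60/68 = 360 minutes = 6 hours.
True time: 6:45 + 6 hours = 12:45.

Final answer: 12:45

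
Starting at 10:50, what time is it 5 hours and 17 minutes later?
Starting time: 10:50
Adding 17 minutes to 50 minutes: 50 + 17 = 67 minutes = 1 hour and 7 minutes
Adding 5 hours: 10 + 5 + 1 (carry) = 16 - 12 = 4
Final time: 4:07

Final answer: 4:07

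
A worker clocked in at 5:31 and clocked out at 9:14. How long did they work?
From 5:31 to 9:14:
(9 x 60 + 14) - (5 x 60 + 31) = 554 - 331 = 223 minutes
= 3 hours and 43 minutes

Final answer: 3 hours and 43 minutes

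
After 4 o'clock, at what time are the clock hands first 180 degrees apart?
For hands to be 180 degrees apart: |30H - 5.5t| = 180
With H = 4: t = (30 x 4 + 180)/5.5 = 54.55 or t = (30 x 4 - 180)/5.5 = -10.91
First valid solution (0 < t < 60): t = 54.55 minutes
The hands are opposite at 54.55 minutes past 4:00.

Final answer: 54.55 minutes past 4:00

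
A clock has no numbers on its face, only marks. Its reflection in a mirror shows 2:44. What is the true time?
Reflection across the vertical (12-6) axis maps a hand at angle A degrees to (360 - A) degrees, which sends a reading of T minutes past 12:00 to (720 - T) minutes past 12:00.
Mirror reads 2:44 = 164 minutes past 12:00.
Actual time: (720 - 164) mod 720 = 556 minutes = 9:16.

Final answer: 9:16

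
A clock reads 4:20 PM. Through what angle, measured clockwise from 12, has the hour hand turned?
The hour hand moves 30 degrees per hour and 0.5 degrees per minute.
At 4:20: (4) x 30 + 20 x 0.5 = 120 + 10 = 130 degrees

Final answer: 130 degrees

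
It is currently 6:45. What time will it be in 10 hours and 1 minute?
Starting time: 6:45
Adding 1 minute to 45 minutes: 45 + 1 = 46 minutes
Adding 10 hours: 6 + 10 = 16 - 12 = 4
Final time: 4:46

Final answer: 4:46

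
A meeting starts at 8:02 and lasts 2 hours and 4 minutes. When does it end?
Starting time: 8:02
Adding 4 minutes to 2 minutes: 2 + 4 = 6 minutes
Adding 2 hours: 8 + 2 = 10
Final time: 10:06

Final answer: 10:06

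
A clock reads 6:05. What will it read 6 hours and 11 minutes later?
Starting time: 6:05
Adding 11 minutes to 5 minutes: 5 + 11 = 16 minutes
Adding 6 hours: 6 + 6 = 12
Final time: 12:16

Final answer: 12:16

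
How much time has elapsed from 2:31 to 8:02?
From 2:31 to 8:02:
(8 x 60 + 2) - (2 x 60 + 31) = 482 - 151 = 331 minutes
= 5 hours and 31 minutes

Final answer: 5 hours and 31 minutes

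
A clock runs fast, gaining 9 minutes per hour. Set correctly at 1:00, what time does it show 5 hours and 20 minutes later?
For every 60 true minutes, the faulty clock advances 60 + 9 = 69 minutes.
True elapsed: 5 hours and 20 minutes = 320 minutes.
Faulty clock advances: 320 x 69/60 = 368 minutes (drift: 48 minutes ahead).
Shown time: 1:00 + 368 minutes = 7:08.

Final answer: 7:08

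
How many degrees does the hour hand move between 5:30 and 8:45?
The hour hand moves 0.5 degrees per minute.
Time elapsed: 8:45 - 5:30 = 195 minutes
Angular displacement: 195 x 0.5 = 97.5 degrees

Final answer: 97.5 degrees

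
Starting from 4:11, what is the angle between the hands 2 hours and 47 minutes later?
First find the time 2 hours and 47 minutes after 4:11.
Total minutes: 4 x 60 + 11 + 2 x 60 + 47 = 418.
418 mod 720 = 418 minutes = 6:58.
Now compute the angle at 6:58:
Hour hand: 6 x 30 + 58 x 0.5 = 209 degrees
Minute hand: 58 x 6 = 348 degrees
Difference: |209 - 348| = 139 degrees
The angle is 139 degrees

Final answer: 139 degrees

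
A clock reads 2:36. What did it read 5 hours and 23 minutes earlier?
Starting time: 2:36 = 156 total minutes past 12:00
Subtracting: 5 hours and 23 minutes = 323 minutes
156 - 323 = -167 (negative, add 12 hours = 720) = 553 minutes
= 9 hours and 13 minutes past 12:00 = 9:13

Final answer: 9:13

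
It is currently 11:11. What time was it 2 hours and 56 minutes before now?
Starting time: 11:11 = 671 total minutes past 12:00
Subtracting: 2 hours and 56 minutes = 176 minutes
671 - 176 = 495 minutes
= 8 hours and 15 minutes past 12:00 = 8:15

Final answer: 8:15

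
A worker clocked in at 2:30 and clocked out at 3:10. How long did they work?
From 2:30 to 3:10:
(3 x 60 + 10) - (2 x 60 + 30) = 190 - 150 = 40 minutes
= 40 minutes

Final answer: 40 minutes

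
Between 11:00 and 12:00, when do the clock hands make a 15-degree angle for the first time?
At t minutes past 11:00, the hour hand is at 30 x 11 + 0.5t degrees and the minute hand is at 6t degrees.
The smaller angle between them is 15 degrees when |30H - 5.5t| = 15 or |30H - 5.5t| = 345.
With H = 11, solve 30 x 11 - 5.5t = +/- target for each target:
  t = (30 x 11 - 15) / 5.5 = 57.27
  t = (30 x 11 + 15) / 5.5 = 62.73 (outside (0, 60))
  t = (30 x 11 - 345) / 5.5 = -2.73 (outside (0, 60))
  t = (30 x 11 + 345) / 5.5 = 122.73 (outside (0, 60))
Valid solutions in (0, 60): {57.27} minutes.
The first occurrence is t = 57.27 minutes.
The hands form a 15-degree angle at 57.27 minutes past 11:00.

Final answer: 57.27 minutes past 11:00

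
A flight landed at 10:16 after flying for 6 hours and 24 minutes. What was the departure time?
Starting time: 10:16 = 616 total minutes past 12:00
Subtracting: 6 hours and 24 minutes = 384 minutes
616 - 384 = 232 minutes
= 3 hours and 52 minutes past 12:00 = 3:52

Final answer: 3:52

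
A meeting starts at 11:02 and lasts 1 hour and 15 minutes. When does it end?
Starting time: 11:02
Adding 15 minutes to 2 minutes: 2 + 15 = 17 minutes
Adding 1 hour: 11 + 1 = 12
Final time: 12:17

Final answer: 12:17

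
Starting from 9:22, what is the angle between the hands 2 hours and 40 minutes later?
First find the time 2 hours and 40 minutes after 9:22.
Total minutes: 9 x 60 + 22 + 2 x 60 + 40 = 722.
722 mod 720 = 2 minutes = 12:02.
Now compute the angle at 12:02:
Hour hand: 0 x 30 + 2 x 0.5 = 1 degrees
Minute hand: 2 x 6 = 12 degrees
Difference: |1 - 12| = 11 degrees
The angle is 11 degrees

Final answer: 11 degrees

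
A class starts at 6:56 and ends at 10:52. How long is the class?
From 6:56 to 10:52:
(10 x 60 + 52) - (6 x 60 + 56) = 652 - 416 = 236 minutes
= 3 hours and 56 minutes

Final answer: 3 hours and 56 minutes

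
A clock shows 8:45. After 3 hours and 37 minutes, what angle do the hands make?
First find the time 3 hours and 37 minutes after 8:45.
Total minutes: 8 x 60 + 45 + 3 x 60 + 37 = 742.
742 mod 720 = 22 minutes = 12:22.
Now compute the angle at 12:22:
Hour hand: 0 x 30 + 22 x 0.5 = 11 degrees
Minute hand: 22 x 6 = 132 degrees
Difference: |11 - 132| = 121 degrees
The angle is 121 degrees

Final answer: 121 degrees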